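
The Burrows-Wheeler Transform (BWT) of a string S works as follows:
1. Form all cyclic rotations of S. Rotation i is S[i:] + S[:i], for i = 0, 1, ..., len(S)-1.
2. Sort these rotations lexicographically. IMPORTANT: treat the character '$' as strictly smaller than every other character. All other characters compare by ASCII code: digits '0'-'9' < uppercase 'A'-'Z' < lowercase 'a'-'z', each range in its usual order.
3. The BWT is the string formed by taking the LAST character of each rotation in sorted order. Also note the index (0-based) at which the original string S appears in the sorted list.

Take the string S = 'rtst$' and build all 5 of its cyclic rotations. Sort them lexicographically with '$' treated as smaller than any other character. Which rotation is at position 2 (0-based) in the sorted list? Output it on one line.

Answer: st$rt

Derivation:
All 5 rotations (rotation i = S[i:]+S[:i]):
  rot[0] = rtst$
  rot[1] = tst$r
  rot[2] = st$rt
  rot[3] = t$rts
  rot[4] = $rtst
Sorted (with $ < everything):
  sorted[0] = $rtst
  sorted[1] = rtst$
  sorted[2] = st$rt
  sorted[3] = t$rts
  sorted[4] = tst$r
sorted[2] = st$rt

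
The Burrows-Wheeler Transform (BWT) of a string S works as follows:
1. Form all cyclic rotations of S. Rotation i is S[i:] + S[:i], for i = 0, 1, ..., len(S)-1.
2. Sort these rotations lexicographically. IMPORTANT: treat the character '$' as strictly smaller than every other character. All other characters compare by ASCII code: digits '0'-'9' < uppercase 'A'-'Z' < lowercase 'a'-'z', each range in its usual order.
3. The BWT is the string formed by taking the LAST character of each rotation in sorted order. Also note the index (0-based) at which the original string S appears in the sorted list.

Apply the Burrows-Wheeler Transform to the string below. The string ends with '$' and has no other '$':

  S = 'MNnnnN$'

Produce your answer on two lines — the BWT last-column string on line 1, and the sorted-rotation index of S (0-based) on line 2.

Answer: N$nMnnN
1

Derivation:
All 7 rotations (rotation i = S[i:]+S[:i]):
  rot[0] = MNnnnN$
  rot[1] = NnnnN$M
  rot[2] = nnnN$MN
  rot[3] = nnN$MNn
  rot[4] = nN$MNnn
  rot[5] = N$MNnnn
  rot[6] = $MNnnnN
Sorted (with $ < everything):
  sorted[0] = $MNnnnN  (last char: 'N')
  sorted[1] = MNnnnN$  (last char: '$')
  sorted[2] = N$MNnnn  (last char: 'n')
  sorted[3] = NnnnN$M  (last char: 'M')
  sorted[4] = nN$MNnn  (last char: 'n')
  sorted[5] = nnN$MNn  (last char: 'n')
  sorted[6] = nnnN$MN  (last char: 'N')
Last column: N$nMnnN
Original string S is at sorted index 1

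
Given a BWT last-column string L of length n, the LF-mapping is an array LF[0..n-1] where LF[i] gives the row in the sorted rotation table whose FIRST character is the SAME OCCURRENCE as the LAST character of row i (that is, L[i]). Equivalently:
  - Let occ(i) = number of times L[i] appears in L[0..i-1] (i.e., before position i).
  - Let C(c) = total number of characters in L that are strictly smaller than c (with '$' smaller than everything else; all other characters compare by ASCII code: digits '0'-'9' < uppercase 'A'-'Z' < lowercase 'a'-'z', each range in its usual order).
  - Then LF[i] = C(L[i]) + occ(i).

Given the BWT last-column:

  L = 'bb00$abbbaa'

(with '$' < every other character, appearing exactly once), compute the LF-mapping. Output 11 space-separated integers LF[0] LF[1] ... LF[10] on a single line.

Answer: 6 7 1 2 0 3 8 9 10 4 5

Derivation:
Char counts: '$':1, '0':2, 'a':3, 'b':5
C (first-col start): C('$')=0, C('0')=1, C('a')=3, C('b')=6
L[0]='b': occ=0, LF[0]=C('b')+0=6+0=6
L[1]='b': occ=1, LF[1]=C('b')+1=6+1=7
L[2]='0': occ=0, LF[2]=C('0')+0=1+0=1
L[3]='0': occ=1, LF[3]=C('0')+1=1+1=2
L[4]='$': occ=0, LF[4]=C('$')+0=0+0=0
L[5]='a': occ=0, LF[5]=C('a')+0=3+0=3
L[6]='b': occ=2, LF[6]=C('b')+2=6+2=8
L[7]='b': occ=3, LF[7]=C('b')+3=6+3=9
L[8]='b': occ=4, LF[8]=C('b')+4=6+4=10
L[9]='a': occ=1, LF[9]=C('a')+1=3+1=4
L[10]='a': occ=2, LF[10]=C('a')+2=3+2=5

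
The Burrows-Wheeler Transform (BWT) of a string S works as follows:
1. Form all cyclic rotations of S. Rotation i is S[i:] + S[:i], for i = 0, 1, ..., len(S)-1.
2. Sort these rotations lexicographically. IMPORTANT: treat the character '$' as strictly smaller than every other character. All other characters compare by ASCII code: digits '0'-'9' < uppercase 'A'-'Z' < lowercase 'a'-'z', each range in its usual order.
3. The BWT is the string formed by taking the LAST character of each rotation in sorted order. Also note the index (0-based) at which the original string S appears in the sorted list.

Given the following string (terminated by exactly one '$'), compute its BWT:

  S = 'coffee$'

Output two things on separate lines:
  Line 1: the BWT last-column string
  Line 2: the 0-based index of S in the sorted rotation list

All 7 rotations (rotation i = S[i:]+S[:i]):
  rot[0] = coffee$
  rot[1] = offee$c
  rot[2] = ffee$co
  rot[3] = fee$cof
  rot[4] = ee$coff
  rot[5] = e$coffe
  rot[6] = $coffee
Sorted (with $ < everything):
  sorted[0] = $coffee  (last char: 'e')
  sorted[1] = coffee$  (last char: '$')
  sorted[2] = e$coffe  (last char: 'e')
  sorted[3] = ee$coff  (last char: 'f')
  sorted[4] = fee$cof  (last char: 'f')
  sorted[5] = ffee$co  (last char: 'o')
  sorted[6] = offee$c  (last char: 'c')
Last column: e$effoc
Original string S is at sorted index 1

Answer: e$effoc
1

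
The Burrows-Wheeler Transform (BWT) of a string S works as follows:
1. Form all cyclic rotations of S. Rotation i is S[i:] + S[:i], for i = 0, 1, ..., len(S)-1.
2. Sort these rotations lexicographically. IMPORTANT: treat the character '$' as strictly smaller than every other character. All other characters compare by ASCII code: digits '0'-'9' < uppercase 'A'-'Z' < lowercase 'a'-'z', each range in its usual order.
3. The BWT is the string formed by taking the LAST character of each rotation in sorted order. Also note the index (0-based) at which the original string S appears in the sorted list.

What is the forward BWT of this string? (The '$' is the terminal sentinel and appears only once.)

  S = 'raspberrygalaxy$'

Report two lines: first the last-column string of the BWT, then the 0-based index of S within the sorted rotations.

Answer: ygrlpbyas$eraaxr
9

Derivation:
All 16 rotations (rotation i = S[i:]+S[:i]):
  rot[0] = raspberrygalaxy$
  rot[1] = aspberrygalaxy$r
  rot[2] = spberrygalaxy$ra
  rot[3] = pberrygalaxy$ras
  rot[4] = berrygalaxy$rasp
  rot[5] = errygalaxy$raspb
  rot[6] = rrygalaxy$raspbe
  rot[7] = rygalaxy$raspber
  rot[8] = ygalaxy$raspberr
  rot[9] = galaxy$raspberry
  rot[10] = alaxy$raspberryg
  rot[11] = laxy$raspberryga
  rot[12] = axy$raspberrygal
  rot[13] = xy$raspberrygala
  rot[14] = y$raspberrygalax
  rot[15] = $raspberrygalaxy
Sorted (with $ < everything):
  sorted[0] = $raspberrygalaxy  (last char: 'y')
  sorted[1] = alaxy$raspberryg  (last char: 'g')
  sorted[2] = aspberrygalaxy$r  (last char: 'r')
  sorted[3] = axy$raspberrygal  (last char: 'l')
  sorted[4] = berrygalaxy$rasp  (last char: 'p')
  sorted[5] = errygalaxy$raspb  (last char: 'b')
  sorted[6] = galaxy$raspberry  (last char: 'y')
  sorted[7] = laxy$raspberryga  (last char: 'a')
  sorted[8] = pberrygalaxy$ras  (last char: 's')
  sorted[9] = raspberrygalaxy$  (last char: '$')
  sorted[10] = rrygalaxy$raspbe  (last char: 'e')
  sorted[11] = rygalaxy$raspber  (last char: 'r')
  sorted[12] = spberrygalaxy$ra  (last char: 'a')
  sorted[13] = xy$raspberrygala  (last char: 'a')
  sorted[14] = y$raspberrygalax  (last char: 'x')
  sorted[15] = ygalaxy$raspberr  (last char: 'r')
Last column: ygrlpbyas$eraaxr
Original string S is at sorted index 9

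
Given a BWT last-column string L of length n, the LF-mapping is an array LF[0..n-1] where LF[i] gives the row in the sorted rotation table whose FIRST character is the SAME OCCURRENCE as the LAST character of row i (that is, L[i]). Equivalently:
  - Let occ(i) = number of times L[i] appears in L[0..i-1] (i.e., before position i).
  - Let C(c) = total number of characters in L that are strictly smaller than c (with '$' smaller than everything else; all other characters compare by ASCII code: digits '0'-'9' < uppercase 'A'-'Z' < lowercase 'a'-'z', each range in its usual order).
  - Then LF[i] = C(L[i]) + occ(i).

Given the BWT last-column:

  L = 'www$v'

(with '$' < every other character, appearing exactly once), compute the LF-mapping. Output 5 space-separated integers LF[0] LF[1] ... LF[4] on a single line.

Answer: 2 3 4 0 1

Derivation:
Char counts: '$':1, 'v':1, 'w':3
C (first-col start): C('$')=0, C('v')=1, C('w')=2
L[0]='w': occ=0, LF[0]=C('w')+0=2+0=2
L[1]='w': occ=1, LF[1]=C('w')+1=2+1=3
L[2]='w': occ=2, LF[2]=C('w')+2=2+2=4
L[3]='$': occ=0, LF[3]=C('$')+0=0+0=0
L[4]='v': occ=0, LF[4]=C('v')+0=1+0=1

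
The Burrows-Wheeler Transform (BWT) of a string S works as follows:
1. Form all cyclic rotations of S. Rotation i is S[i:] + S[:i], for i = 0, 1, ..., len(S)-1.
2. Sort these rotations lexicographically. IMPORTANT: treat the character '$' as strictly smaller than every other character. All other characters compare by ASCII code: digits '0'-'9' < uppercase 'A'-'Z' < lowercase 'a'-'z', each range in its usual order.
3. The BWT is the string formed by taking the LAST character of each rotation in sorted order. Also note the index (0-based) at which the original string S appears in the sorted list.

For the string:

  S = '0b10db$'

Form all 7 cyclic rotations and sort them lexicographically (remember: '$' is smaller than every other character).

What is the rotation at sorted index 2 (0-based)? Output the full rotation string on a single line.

All 7 rotations (rotation i = S[i:]+S[:i]):
  rot[0] = 0b10db$
  rot[1] = b10db$0
  rot[2] = 10db$0b
  rot[3] = 0db$0b1
  rot[4] = db$0b10
  rot[5] = b$0b10d
  rot[6] = $0b10db
Sorted (with $ < everything):
  sorted[0] = $0b10db
  sorted[1] = 0b10db$
  sorted[2] = 0db$0b1
  sorted[3] = 10db$0b
  sorted[4] = b$0b10d
  sorted[5] = b10db$0
  sorted[6] = db$0b10
sorted[2] = 0db$0b1

Answer: 0db$0b1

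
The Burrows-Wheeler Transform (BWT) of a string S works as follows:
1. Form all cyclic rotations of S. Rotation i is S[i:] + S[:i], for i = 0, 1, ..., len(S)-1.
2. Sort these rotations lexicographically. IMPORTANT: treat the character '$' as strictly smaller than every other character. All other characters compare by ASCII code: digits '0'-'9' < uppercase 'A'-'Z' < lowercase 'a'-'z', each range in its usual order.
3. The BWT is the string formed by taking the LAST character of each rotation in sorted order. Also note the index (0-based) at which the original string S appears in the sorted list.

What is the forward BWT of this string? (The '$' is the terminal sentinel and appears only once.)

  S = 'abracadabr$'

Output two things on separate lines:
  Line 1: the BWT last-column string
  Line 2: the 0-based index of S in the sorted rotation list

All 11 rotations (rotation i = S[i:]+S[:i]):
  rot[0] = abracadabr$
  rot[1] = bracadabr$a
  rot[2] = racadabr$ab
  rot[3] = acadabr$abr
  rot[4] = cadabr$abra
  rot[5] = adabr$abrac
  rot[6] = dabr$abraca
  rot[7] = abr$abracad
  rot[8] = br$abracada
  rot[9] = r$abracadab
  rot[10] = $abracadabr
Sorted (with $ < everything):
  sorted[0] = $abracadabr  (last char: 'r')
  sorted[1] = abr$abracad  (last char: 'd')
  sorted[2] = abracadabr$  (last char: '$')
  sorted[3] = acadabr$abr  (last char: 'r')
  sorted[4] = adabr$abrac  (last char: 'c')
  sorted[5] = br$abracada  (last char: 'a')
  sorted[6] = bracadabr$a  (last char: 'a')
  sorted[7] = cadabr$abra  (last char: 'a')
  sorted[8] = dabr$abraca  (last char: 'a')
  sorted[9] = r$abracadab  (last char: 'b')
  sorted[10] = racadabr$ab  (last char: 'b')
Last column: rd$rcaaaabb
Original string S is at sorted index 2

Answer: rd$rcaaaabb
2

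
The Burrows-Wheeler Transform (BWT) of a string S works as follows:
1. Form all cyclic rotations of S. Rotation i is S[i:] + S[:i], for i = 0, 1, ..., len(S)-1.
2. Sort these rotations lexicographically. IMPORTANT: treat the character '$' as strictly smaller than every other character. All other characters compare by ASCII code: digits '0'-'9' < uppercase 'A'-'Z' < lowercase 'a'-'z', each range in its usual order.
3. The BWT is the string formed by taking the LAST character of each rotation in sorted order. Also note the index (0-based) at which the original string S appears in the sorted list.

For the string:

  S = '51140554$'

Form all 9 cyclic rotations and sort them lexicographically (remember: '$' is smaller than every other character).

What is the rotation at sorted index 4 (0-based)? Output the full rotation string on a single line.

Answer: 4$5114055

Derivation:
All 9 rotations (rotation i = S[i:]+S[:i]):
  rot[0] = 51140554$
  rot[1] = 1140554$5
  rot[2] = 140554$51
  rot[3] = 40554$511
  rot[4] = 0554$5114
  rot[5] = 554$51140
  rot[6] = 54$511405
  rot[7] = 4$5114055
  rot[8] = $51140554
Sorted (with $ < everything):
  sorted[0] = $51140554
  sorted[1] = 0554$5114
  sorted[2] = 1140554$5
  sorted[3] = 140554$51
  sorted[4] = 4$5114055
  sorted[5] = 40554$511
  sorted[6] = 51140554$
  sorted[7] = 54$511405
  sorted[8] = 554$51140
sorted[4] = 4$5114055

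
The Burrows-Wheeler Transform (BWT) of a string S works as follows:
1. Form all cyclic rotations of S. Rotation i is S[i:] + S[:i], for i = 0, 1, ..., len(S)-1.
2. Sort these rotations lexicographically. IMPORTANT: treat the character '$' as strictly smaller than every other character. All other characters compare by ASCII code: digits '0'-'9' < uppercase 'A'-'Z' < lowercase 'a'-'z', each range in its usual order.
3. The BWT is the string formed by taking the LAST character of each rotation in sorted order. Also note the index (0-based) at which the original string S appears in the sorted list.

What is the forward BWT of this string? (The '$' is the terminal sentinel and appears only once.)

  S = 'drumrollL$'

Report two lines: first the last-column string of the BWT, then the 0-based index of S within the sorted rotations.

All 10 rotations (rotation i = S[i:]+S[:i]):
  rot[0] = drumrollL$
  rot[1] = rumrollL$d
  rot[2] = umrollL$dr
  rot[3] = mrollL$dru
  rot[4] = rollL$drum
  rot[5] = ollL$drumr
  rot[6] = llL$drumro
  rot[7] = lL$drumrol
  rot[8] = L$drumroll
  rot[9] = $drumrollL
Sorted (with $ < everything):
  sorted[0] = $drumrollL  (last char: 'L')
  sorted[1] = L$drumroll  (last char: 'l')
  sorted[2] = drumrollL$  (last char: '$')
  sorted[3] = lL$drumrol  (last char: 'l')
  sorted[4] = llL$drumro  (last char: 'o')
  sorted[5] = mrollL$dru  (last char: 'u')
  sorted[6] = ollL$drumr  (last char: 'r')
  sorted[7] = rollL$drum  (last char: 'm')
  sorted[8] = rumrollL$d  (last char: 'd')
  sorted[9] = umrollL$dr  (last char: 'r')
Last column: Ll$lourmdr
Original string S is at sorted index 2

Answer: Ll$lourmdr
2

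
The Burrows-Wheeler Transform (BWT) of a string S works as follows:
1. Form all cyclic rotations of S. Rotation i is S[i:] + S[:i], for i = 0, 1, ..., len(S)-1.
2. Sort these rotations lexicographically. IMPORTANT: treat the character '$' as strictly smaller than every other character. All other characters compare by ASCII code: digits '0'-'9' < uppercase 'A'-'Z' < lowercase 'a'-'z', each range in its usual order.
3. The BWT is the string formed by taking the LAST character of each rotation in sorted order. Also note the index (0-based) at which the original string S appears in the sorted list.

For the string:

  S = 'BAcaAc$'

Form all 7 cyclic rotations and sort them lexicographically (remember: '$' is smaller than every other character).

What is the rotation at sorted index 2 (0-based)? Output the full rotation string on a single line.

Answer: AcaAc$B

Derivation:
All 7 rotations (rotation i = S[i:]+S[:i]):
  rot[0] = BAcaAc$
  rot[1] = AcaAc$B
  rot[2] = caAc$BA
  rot[3] = aAc$BAc
  rot[4] = Ac$BAca
  rot[5] = c$BAcaA
  rot[6] = $BAcaAc
Sorted (with $ < everything):
  sorted[0] = $BAcaAc
  sorted[1] = Ac$BAca
  sorted[2] = AcaAc$B
  sorted[3] = BAcaAc$
  sorted[4] = aAc$BAc
  sorted[5] = c$BAcaA
  sorted[6] = caAc$BA
sorted[2] = AcaAc$B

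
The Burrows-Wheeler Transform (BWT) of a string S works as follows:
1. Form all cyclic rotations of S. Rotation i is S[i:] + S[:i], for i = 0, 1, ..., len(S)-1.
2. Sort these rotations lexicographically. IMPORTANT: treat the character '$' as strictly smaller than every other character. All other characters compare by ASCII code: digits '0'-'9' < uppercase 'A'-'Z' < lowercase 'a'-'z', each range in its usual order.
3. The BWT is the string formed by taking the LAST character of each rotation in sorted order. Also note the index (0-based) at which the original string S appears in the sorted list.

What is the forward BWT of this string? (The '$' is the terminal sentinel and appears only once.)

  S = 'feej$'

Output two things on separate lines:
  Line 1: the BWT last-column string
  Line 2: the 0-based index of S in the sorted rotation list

Answer: jfe$e
3

Derivation:
All 5 rotations (rotation i = S[i:]+S[:i]):
  rot[0] = feej$
  rot[1] = eej$f
  rot[2] = ej$fe
  rot[3] = j$fee
  rot[4] = $feej
Sorted (with $ < everything):
  sorted[0] = $feej  (last char: 'j')
  sorted[1] = eej$f  (last char: 'f')
  sorted[2] = ej$fe  (last char: 'e')
  sorted[3] = feej$  (last char: '$')
  sorted[4] = j$fee  (last char: 'e')
Last column: jfe$e
Original string S is at sorted index 3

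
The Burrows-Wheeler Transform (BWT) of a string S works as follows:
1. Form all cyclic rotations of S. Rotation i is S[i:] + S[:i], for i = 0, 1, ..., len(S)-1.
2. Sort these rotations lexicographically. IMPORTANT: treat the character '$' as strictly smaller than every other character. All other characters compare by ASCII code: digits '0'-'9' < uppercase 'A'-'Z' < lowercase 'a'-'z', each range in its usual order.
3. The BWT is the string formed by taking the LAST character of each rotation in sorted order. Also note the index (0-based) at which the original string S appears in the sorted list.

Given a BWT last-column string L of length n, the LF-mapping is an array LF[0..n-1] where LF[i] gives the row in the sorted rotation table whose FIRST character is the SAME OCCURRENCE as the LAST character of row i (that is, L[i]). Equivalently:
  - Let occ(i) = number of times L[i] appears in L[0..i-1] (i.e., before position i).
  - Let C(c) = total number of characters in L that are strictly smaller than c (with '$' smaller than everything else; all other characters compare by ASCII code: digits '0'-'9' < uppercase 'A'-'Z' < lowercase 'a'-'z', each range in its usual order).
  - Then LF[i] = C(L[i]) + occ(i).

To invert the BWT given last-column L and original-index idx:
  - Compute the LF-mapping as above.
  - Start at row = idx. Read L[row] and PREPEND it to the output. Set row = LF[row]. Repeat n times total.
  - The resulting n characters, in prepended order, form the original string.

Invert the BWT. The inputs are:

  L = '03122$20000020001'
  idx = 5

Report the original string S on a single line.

LF mapping: 1 16 10 12 13 0 14 2 3 4 5 6 15 7 8 9 11
Walk LF starting at row 5, prepending L[row]:
  step 1: row=5, L[5]='$', prepend. Next row=LF[5]=0
  step 2: row=0, L[0]='0', prepend. Next row=LF[0]=1
  step 3: row=1, L[1]='3', prepend. Next row=LF[1]=16
  step 4: row=16, L[16]='1', prepend. Next row=LF[16]=11
  step 5: row=11, L[11]='0', prepend. Next row=LF[11]=6
  step 6: row=6, L[6]='2', prepend. Next row=LF[6]=14
  step 7: row=14, L[14]='0', prepend. Next row=LF[14]=8
  step 8: row=8, L[8]='0', prepend. Next row=LF[8]=3
  step 9: row=3, L[3]='2', prepend. Next row=LF[3]=12
  step 10: row=12, L[12]='2', prepend. Next row=LF[12]=15
  step 11: row=15, L[15]='0', prepend. Next row=LF[15]=9
  step 12: row=9, L[9]='0', prepend. Next row=LF[9]=4
  step 13: row=4, L[4]='2', prepend. Next row=LF[4]=13
  step 14: row=13, L[13]='0', prepend. Next row=LF[13]=7
  step 15: row=7, L[7]='0', prepend. Next row=LF[7]=2
  step 16: row=2, L[2]='1', prepend. Next row=LF[2]=10
  step 17: row=10, L[10]='0', prepend. Next row=LF[10]=5
Reversed output: 0100200220020130$

Answer: 0100200220020130$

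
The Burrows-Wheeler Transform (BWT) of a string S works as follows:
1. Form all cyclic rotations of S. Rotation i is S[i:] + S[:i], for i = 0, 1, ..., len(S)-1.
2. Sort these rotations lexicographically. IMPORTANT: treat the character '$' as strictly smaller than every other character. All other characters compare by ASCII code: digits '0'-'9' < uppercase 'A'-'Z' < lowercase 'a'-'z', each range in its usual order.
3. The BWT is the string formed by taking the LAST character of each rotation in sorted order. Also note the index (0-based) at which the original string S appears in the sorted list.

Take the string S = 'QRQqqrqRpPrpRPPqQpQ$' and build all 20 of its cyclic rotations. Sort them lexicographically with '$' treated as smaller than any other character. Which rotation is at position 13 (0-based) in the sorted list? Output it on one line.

Answer: pRPPqQpQ$QRQqqrqRpPr

Derivation:
All 20 rotations (rotation i = S[i:]+S[:i]):
  rot[0] = QRQqqrqRpPrpRPPqQpQ$
  rot[1] = RQqqrqRpPrpRPPqQpQ$Q
  rot[2] = QqqrqRpPrpRPPqQpQ$QR
  rot[3] = qqrqRpPrpRPPqQpQ$QRQ
  rot[4] = qrqRpPrpRPPqQpQ$QRQq
  rot[5] = rqRpPrpRPPqQpQ$QRQqq
  rot[6] = qRpPrpRPPqQpQ$QRQqqr
  rot[7] = RpPrpRPPqQpQ$QRQqqrq
  rot[8] = pPrpRPPqQpQ$QRQqqrqR
  rot[9] = PrpRPPqQpQ$QRQqqrqRp
  rot[10] = rpRPPqQpQ$QRQqqrqRpP
  rot[11] = pRPPqQpQ$QRQqqrqRpPr
  rot[12] = RPPqQpQ$QRQqqrqRpPrp
  rot[13] = PPqQpQ$QRQqqrqRpPrpR
  rot[14] = PqQpQ$QRQqqrqRpPrpRP
  rot[15] = qQpQ$QRQqqrqRpPrpRPP
  rot[16] = QpQ$QRQqqrqRpPrpRPPq
  rot[17] = pQ$QRQqqrqRpPrpRPPqQ
  rot[18] = Q$QRQqqrqRpPrpRPPqQp
  rot[19] = $QRQqqrqRpPrpRPPqQpQ
Sorted (with $ < everything):
  sorted[0] = $QRQqqrqRpPrpRPPqQpQ
  sorted[1] = PPqQpQ$QRQqqrqRpPrpR
  sorted[2] = PqQpQ$QRQqqrqRpPrpRP
  sorted[3] = PrpRPPqQpQ$QRQqqrqRp
  sorted[4] = Q$QRQqqrqRpPrpRPPqQp
  sorted[5] = QRQqqrqRpPrpRPPqQpQ$
  sorted[6] = QpQ$QRQqqrqRpPrpRPPq
  sorted[7] = QqqrqRpPrpRPPqQpQ$QR
  sorted[8] = RPPqQpQ$QRQqqrqRpPrp
  sorted[9] = RQqqrqRpPrpRPPqQpQ$Q
  sorted[10] = RpPrpRPPqQpQ$QRQqqrq
  sorted[11] = pPrpRPPqQpQ$QRQqqrqR
  sorted[12] = pQ$QRQqqrqRpPrpRPPqQ
  sorted[13] = pRPPqQpQ$QRQqqrqRpPr
  sorted[14] = qQpQ$QRQqqrqRpPrpRPP
  sorted[15] = qRpPrpRPPqQpQ$QRQqqr
  sorted[16] = qqrqRpPrpRPPqQpQ$QRQ
  sorted[17] = qrqRpPrpRPPqQpQ$QRQq
  sorted[18] = rpRPPqQpQ$QRQqqrqRpP
  sorted[19] = rqRpPrpRPPqQpQ$QRQqq
sorted[13] = pRPPqQpQ$QRQqqrqRpPr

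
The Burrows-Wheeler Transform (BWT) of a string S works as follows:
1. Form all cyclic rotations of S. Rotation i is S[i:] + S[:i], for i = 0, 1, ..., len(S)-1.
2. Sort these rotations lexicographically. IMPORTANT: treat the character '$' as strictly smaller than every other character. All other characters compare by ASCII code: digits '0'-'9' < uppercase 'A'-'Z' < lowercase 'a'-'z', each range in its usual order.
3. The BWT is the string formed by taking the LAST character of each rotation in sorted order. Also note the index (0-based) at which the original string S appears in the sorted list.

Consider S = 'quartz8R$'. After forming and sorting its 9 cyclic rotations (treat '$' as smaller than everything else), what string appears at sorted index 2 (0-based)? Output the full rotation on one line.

Answer: R$quartz8

Derivation:
All 9 rotations (rotation i = S[i:]+S[:i]):
  rot[0] = quartz8R$
  rot[1] = uartz8R$q
  rot[2] = artz8R$qu
  rot[3] = rtz8R$qua
  rot[4] = tz8R$quar
  rot[5] = z8R$quart
  rot[6] = 8R$quartz
  rot[7] = R$quartz8
  rot[8] = $quartz8R
Sorted (with $ < everything):
  sorted[0] = $quartz8R
  sorted[1] = 8R$quartz
  sorted[2] = R$quartz8
  sorted[3] = artz8R$qu
  sorted[4] = quartz8R$
  sorted[5] = rtz8R$qua
  sorted[6] = tz8R$quar
  sorted[7] = uartz8R$q
  sorted[8] = z8R$quart
sorted[2] = R$quartz8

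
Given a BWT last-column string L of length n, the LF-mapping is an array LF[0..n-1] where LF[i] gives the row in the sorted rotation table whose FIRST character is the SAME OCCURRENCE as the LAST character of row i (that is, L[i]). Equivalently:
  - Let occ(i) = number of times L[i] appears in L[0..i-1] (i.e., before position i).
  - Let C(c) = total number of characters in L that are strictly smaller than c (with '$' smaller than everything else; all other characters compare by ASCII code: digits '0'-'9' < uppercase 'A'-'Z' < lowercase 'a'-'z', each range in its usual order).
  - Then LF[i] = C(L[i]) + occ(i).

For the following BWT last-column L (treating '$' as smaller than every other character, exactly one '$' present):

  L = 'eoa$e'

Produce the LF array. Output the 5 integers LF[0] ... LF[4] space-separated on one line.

Answer: 2 4 1 0 3

Derivation:
Char counts: '$':1, 'a':1, 'e':2, 'o':1
C (first-col start): C('$')=0, C('a')=1, C('e')=2, C('o')=4
L[0]='e': occ=0, LF[0]=C('e')+0=2+0=2
L[1]='o': occ=0, LF[1]=C('o')+0=4+0=4
L[2]='a': occ=0, LF[2]=C('a')+0=1+0=1
L[3]='$': occ=0, LF[3]=C('$')+0=0+0=0
L[4]='e': occ=1, LF[4]=C('e')+1=2+1=3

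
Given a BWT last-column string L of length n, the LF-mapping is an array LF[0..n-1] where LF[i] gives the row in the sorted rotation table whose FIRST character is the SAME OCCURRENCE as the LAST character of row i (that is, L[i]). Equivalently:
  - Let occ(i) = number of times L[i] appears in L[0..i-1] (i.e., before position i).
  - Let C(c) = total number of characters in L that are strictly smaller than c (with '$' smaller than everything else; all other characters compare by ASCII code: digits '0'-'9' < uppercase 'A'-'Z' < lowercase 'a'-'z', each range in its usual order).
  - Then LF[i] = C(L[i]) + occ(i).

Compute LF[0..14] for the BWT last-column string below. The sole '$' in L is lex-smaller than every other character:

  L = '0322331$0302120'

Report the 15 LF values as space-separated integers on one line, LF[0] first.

Char counts: '$':1, '0':4, '1':2, '2':4, '3':4
C (first-col start): C('$')=0, C('0')=1, C('1')=5, C('2')=7, C('3')=11
L[0]='0': occ=0, LF[0]=C('0')+0=1+0=1
L[1]='3': occ=0, LF[1]=C('3')+0=11+0=11
L[2]='2': occ=0, LF[2]=C('2')+0=7+0=7
L[3]='2': occ=1, LF[3]=C('2')+1=7+1=8
L[4]='3': occ=1, LF[4]=C('3')+1=11+1=12
L[5]='3': occ=2, LF[5]=C('3')+2=11+2=13
L[6]='1': occ=0, LF[6]=C('1')+0=5+0=5
L[7]='$': occ=0, LF[7]=C('$')+0=0+0=0
L[8]='0': occ=1, LF[8]=C('0')+1=1+1=2
L[9]='3': occ=3, LF[9]=C('3')+3=11+3=14
L[10]='0': occ=2, LF[10]=C('0')+2=1+2=3
L[11]='2': occ=2, LF[11]=C('2')+2=7+2=9
L[12]='1': occ=1, LF[12]=C('1')+1=5+1=6
L[13]='2': occ=3, LF[13]=C('2')+3=7+3=10
L[14]='0': occ=3, LF[14]=C('0')+3=1+3=4

Answer: 1 11 7 8 12 13 5 0 2 14 3 9 6 10 4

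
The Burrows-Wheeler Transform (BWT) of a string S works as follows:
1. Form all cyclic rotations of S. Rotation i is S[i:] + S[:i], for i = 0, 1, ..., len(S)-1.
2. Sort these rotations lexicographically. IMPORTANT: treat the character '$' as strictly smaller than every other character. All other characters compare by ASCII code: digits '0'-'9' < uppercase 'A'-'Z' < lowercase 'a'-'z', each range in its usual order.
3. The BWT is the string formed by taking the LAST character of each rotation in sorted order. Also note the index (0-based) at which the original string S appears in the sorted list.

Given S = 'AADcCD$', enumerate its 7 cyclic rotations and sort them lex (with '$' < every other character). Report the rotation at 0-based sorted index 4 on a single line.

Answer: D$AADcC

Derivation:
All 7 rotations (rotation i = S[i:]+S[:i]):
  rot[0] = AADcCD$
  rot[1] = ADcCD$A
  rot[2] = DcCD$AA
  rot[3] = cCD$AAD
  rot[4] = CD$AADc
  rot[5] = D$AADcC
  rot[6] = $AADcCD
Sorted (with $ < everything):
  sorted[0] = $AADcCD
  sorted[1] = AADcCD$
  sorted[2] = ADcCD$A
  sorted[3] = CD$AADc
  sorted[4] = D$AADcC
  sorted[5] = DcCD$AA
  sorted[6] = cCD$AAD
sorted[4] = D$AADcC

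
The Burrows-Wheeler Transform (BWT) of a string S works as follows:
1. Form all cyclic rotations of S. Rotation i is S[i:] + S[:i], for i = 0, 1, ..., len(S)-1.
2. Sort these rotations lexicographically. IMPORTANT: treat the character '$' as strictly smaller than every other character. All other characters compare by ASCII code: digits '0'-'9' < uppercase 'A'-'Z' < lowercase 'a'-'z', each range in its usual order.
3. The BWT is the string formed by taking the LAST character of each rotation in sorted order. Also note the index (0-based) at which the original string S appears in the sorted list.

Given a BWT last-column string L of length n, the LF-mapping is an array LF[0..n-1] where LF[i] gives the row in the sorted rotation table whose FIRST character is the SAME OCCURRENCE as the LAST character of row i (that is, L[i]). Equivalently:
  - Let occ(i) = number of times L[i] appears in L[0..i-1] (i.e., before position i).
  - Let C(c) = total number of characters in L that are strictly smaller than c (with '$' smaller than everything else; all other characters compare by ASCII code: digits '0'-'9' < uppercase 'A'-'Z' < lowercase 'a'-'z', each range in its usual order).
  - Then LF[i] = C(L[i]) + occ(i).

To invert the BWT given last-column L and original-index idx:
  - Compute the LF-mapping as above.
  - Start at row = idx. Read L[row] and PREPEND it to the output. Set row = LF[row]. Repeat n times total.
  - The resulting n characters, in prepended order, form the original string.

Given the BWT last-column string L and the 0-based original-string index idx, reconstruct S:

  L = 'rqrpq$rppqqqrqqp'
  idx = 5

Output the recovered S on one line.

Answer: qppqqrpqqqrqprr$

Derivation:
LF mapping: 12 5 13 1 6 0 14 2 3 7 8 9 15 10 11 4
Walk LF starting at row 5, prepending L[row]:
  step 1: row=5, L[5]='$', prepend. Next row=LF[5]=0
  step 2: row=0, L[0]='r', prepend. Next row=LF[0]=12
  step 3: row=12, L[12]='r', prepend. Next row=LF[12]=15
  step 4: row=15, L[15]='p', prepend. Next row=LF[15]=4
  step 5: row=4, L[4]='q', prepend. Next row=LF[4]=6
  step 6: row=6, L[6]='r', prepend. Next row=LF[6]=14
  step 7: row=14, L[14]='q', prepend. Next row=LF[14]=11
  step 8: row=11, L[11]='q', prepend. Next row=LF[11]=9
  step 9: row=9, L[9]='q', prepend. Next row=LF[9]=7
  step 10: row=7, L[7]='p', prepend. Next row=LF[7]=2
  step 11: row=2, L[2]='r', prepend. Next row=LF[2]=13
  step 12: row=13, L[13]='q', prepend. Next row=LF[13]=10
  step 13: row=10, L[10]='q', prepend. Next row=LF[10]=8
  step 14: row=8, L[8]='p', prepend. Next row=LF[8]=3
  step 15: row=3, L[3]='p', prepend. Next row=LF[3]=1
  step 16: row=1, L[1]='q', prepend. Next row=LF[1]=5
Reversed output: qppqqrpqqqrqprr$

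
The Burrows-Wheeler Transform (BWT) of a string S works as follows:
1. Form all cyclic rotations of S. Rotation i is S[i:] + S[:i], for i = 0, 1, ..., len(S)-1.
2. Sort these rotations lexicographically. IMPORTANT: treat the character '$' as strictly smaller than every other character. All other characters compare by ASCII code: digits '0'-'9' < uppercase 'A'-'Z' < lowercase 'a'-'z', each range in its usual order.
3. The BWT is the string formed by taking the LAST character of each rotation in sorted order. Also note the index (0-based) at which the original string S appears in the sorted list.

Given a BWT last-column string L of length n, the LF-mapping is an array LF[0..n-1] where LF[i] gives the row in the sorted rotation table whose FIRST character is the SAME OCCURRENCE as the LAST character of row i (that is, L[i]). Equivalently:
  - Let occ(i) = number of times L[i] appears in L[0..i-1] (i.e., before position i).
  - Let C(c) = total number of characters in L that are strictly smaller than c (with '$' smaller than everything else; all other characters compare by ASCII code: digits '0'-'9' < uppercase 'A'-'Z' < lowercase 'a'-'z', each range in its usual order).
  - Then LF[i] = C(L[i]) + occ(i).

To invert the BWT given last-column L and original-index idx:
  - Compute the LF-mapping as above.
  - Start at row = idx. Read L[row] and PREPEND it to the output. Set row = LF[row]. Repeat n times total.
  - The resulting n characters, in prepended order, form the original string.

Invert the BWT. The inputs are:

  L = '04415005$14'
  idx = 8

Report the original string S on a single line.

LF mapping: 1 6 7 4 9 2 3 10 0 5 8
Walk LF starting at row 8, prepending L[row]:
  step 1: row=8, L[8]='$', prepend. Next row=LF[8]=0
  step 2: row=0, L[0]='0', prepend. Next row=LF[0]=1
  step 3: row=1, L[1]='4', prepend. Next row=LF[1]=6
  step 4: row=6, L[6]='0', prepend. Next row=LF[6]=3
  step 5: row=3, L[3]='1', prepend. Next row=LF[3]=4
  step 6: row=4, L[4]='5', prepend. Next row=LF[4]=9
  step 7: row=9, L[9]='1', prepend. Next row=LF[9]=5
  step 8: row=5, L[5]='0', prepend. Next row=LF[5]=2
  step 9: row=2, L[2]='4', prepend. Next row=LF[2]=7
  step 10: row=7, L[7]='5', prepend. Next row=LF[7]=10
  step 11: row=10, L[10]='4', prepend. Next row=LF[10]=8
Reversed output: 4540151040$

Answer: 4540151040$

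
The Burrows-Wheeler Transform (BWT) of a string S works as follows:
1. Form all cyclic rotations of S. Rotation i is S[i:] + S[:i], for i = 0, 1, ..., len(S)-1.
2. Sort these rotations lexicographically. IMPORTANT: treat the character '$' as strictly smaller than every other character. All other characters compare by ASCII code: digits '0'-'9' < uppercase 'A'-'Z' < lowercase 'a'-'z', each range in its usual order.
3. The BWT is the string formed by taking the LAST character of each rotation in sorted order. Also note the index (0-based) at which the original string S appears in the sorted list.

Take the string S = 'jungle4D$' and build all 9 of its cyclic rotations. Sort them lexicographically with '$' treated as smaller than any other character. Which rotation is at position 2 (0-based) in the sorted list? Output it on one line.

All 9 rotations (rotation i = S[i:]+S[:i]):
  rot[0] = jungle4D$
  rot[1] = ungle4D$j
  rot[2] = ngle4D$ju
  rot[3] = gle4D$jun
  rot[4] = le4D$jung
  rot[5] = e4D$jungl
  rot[6] = 4D$jungle
  rot[7] = D$jungle4
  rot[8] = $jungle4D
Sorted (with $ < everything):
  sorted[0] = $jungle4D
  sorted[1] = 4D$jungle
  sorted[2] = D$jungle4
  sorted[3] = e4D$jungl
  sorted[4] = gle4D$jun
  sorted[5] = jungle4D$
  sorted[6] = le4D$jung
  sorted[7] = ngle4D$ju
  sorted[8] = ungle4D$j
sorted[2] = D$jungle4

Answer: D$jungle4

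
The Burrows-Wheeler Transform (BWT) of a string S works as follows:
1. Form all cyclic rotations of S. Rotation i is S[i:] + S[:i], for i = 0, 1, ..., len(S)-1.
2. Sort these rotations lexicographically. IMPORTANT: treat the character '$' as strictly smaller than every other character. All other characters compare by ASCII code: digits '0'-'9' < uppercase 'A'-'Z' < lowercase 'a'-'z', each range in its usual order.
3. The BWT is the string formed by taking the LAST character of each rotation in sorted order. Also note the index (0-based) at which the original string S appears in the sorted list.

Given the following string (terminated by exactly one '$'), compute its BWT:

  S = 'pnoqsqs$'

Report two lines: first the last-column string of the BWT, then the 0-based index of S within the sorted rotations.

All 8 rotations (rotation i = S[i:]+S[:i]):
  rot[0] = pnoqsqs$
  rot[1] = noqsqs$p
  rot[2] = oqsqs$pn
  rot[3] = qsqs$pno
  rot[4] = sqs$pnoq
  rot[5] = qs$pnoqs
  rot[6] = s$pnoqsq
  rot[7] = $pnoqsqs
Sorted (with $ < everything):
  sorted[0] = $pnoqsqs  (last char: 's')
  sorted[1] = noqsqs$p  (last char: 'p')
  sorted[2] = oqsqs$pn  (last char: 'n')
  sorted[3] = pnoqsqs$  (last char: '$')
  sorted[4] = qs$pnoqs  (last char: 's')
  sorted[5] = qsqs$pno  (last char: 'o')
  sorted[6] = s$pnoqsq  (last char: 'q')
  sorted[7] = sqs$pnoq  (last char: 'q')
Last column: spn$soqq
Original string S is at sorted index 3

Answer: spn$soqq
3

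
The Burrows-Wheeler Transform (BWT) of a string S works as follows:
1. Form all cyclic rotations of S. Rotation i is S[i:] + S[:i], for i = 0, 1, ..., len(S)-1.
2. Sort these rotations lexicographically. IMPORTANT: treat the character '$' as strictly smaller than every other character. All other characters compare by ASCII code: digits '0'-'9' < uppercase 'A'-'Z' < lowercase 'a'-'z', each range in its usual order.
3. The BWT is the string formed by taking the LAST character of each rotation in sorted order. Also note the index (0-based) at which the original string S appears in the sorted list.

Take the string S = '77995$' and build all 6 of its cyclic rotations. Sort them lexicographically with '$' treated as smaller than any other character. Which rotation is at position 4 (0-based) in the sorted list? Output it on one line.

Answer: 95$779

Derivation:
All 6 rotations (rotation i = S[i:]+S[:i]):
  rot[0] = 77995$
  rot[1] = 7995$7
  rot[2] = 995$77
  rot[3] = 95$779
  rot[4] = 5$7799
  rot[5] = $77995
Sorted (with $ < everything):
  sorted[0] = $77995
  sorted[1] = 5$7799
  sorted[2] = 77995$
  sorted[3] = 7995$7
  sorted[4] = 95$779
  sorted[5] = 995$77
sorted[4] = 95$779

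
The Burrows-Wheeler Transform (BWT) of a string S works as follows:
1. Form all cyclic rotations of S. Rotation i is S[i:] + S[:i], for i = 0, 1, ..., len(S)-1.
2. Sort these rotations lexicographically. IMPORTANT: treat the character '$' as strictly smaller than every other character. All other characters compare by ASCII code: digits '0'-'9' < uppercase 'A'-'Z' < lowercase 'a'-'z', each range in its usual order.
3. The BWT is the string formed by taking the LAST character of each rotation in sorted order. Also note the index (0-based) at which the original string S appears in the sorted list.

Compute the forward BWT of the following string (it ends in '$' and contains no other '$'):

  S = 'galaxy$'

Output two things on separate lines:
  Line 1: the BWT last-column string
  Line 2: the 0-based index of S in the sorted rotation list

Answer: ygl$aax
3

Derivation:
All 7 rotations (rotation i = S[i:]+S[:i]):
  rot[0] = galaxy$
  rot[1] = alaxy$g
  rot[2] = laxy$ga
  rot[3] = axy$gal
  rot[4] = xy$gala
  rot[5] = y$galax
  rot[6] = $galaxy
Sorted (with $ < everything):
  sorted[0] = $galaxy  (last char: 'y')
  sorted[1] = alaxy$g  (last char: 'g')
  sorted[2] = axy$gal  (last char: 'l')
  sorted[3] = galaxy$  (last char: '$')
  sorted[4] = laxy$ga  (last char: 'a')
  sorted[5] = xy$gala  (last char: 'a')
  sorted[6] = y$galax  (last char: 'x')
Last column: ygl$aax
Original string S is at sorted index 3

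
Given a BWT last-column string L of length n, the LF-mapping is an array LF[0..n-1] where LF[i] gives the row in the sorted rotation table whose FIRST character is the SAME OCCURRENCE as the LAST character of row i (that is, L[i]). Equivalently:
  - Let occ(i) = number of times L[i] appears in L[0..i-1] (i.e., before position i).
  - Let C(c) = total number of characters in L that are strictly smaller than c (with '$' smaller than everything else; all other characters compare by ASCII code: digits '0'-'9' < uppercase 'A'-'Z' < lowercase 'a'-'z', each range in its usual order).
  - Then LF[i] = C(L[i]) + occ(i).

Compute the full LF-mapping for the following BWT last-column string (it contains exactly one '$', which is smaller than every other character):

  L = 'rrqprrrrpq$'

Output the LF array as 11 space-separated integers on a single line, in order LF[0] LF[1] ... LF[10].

Answer: 5 6 3 1 7 8 9 10 2 4 0

Derivation:
Char counts: '$':1, 'p':2, 'q':2, 'r':6
C (first-col start): C('$')=0, C('p')=1, C('q')=3, C('r')=5
L[0]='r': occ=0, LF[0]=C('r')+0=5+0=5
L[1]='r': occ=1, LF[1]=C('r')+1=5+1=6
L[2]='q': occ=0, LF[2]=C('q')+0=3+0=3
L[3]='p': occ=0, LF[3]=C('p')+0=1+0=1
L[4]='r': occ=2, LF[4]=C('r')+2=5+2=7
L[5]='r': occ=3, LF[5]=C('r')+3=5+3=8
L[6]='r': occ=4, LF[6]=C('r')+4=5+4=9
L[7]='r': occ=5, LF[7]=C('r')+5=5+5=10
L[8]='p': occ=1, LF[8]=C('p')+1=1+1=2
L[9]='q': occ=1, LF[9]=C('q')+1=3+1=4
L[10]='$': occ=0, LF[10]=C('$')+0=0+0=0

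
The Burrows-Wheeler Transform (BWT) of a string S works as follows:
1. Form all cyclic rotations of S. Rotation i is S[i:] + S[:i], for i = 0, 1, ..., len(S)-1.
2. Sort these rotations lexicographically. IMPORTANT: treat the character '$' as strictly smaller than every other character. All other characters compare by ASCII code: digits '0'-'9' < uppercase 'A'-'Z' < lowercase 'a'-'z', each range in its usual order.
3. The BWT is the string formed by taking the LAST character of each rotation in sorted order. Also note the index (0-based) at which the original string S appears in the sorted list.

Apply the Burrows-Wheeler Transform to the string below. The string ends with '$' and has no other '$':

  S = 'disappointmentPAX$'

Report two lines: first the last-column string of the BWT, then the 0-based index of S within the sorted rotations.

All 18 rotations (rotation i = S[i:]+S[:i]):
  rot[0] = disappointmentPAX$
  rot[1] = isappointmentPAX$d
  rot[2] = sappointmentPAX$di
  rot[3] = appointmentPAX$dis
  rot[4] = ppointmentPAX$disa
  rot[5] = pointmentPAX$disap
  rot[6] = ointmentPAX$disapp
  rot[7] = intmentPAX$disappo
  rot[8] = ntmentPAX$disappoi
  rot[9] = tmentPAX$disappoin
  rot[10] = mentPAX$disappoint
  rot[11] = entPAX$disappointm
  rot[12] = ntPAX$disappointme
  rot[13] = tPAX$disappointmen
  rot[14] = PAX$disappointment
  rot[15] = AX$disappointmentP
  rot[16] = X$disappointmentPA
  rot[17] = $disappointmentPAX
Sorted (with $ < everything):
  sorted[0] = $disappointmentPAX  (last char: 'X')
  sorted[1] = AX$disappointmentP  (last char: 'P')
  sorted[2] = PAX$disappointment  (last char: 't')
  sorted[3] = X$disappointmentPA  (last char: 'A')
  sorted[4] = appointmentPAX$dis  (last char: 's')
  sorted[5] = disappointmentPAX$  (last char: '$')
  sorted[6] = entPAX$disappointm  (last char: 'm')
  sorted[7] = intmentPAX$disappo  (last char: 'o')
  sorted[8] = isappointmentPAX$d  (last char: 'd')
  sorted[9] = mentPAX$disappoint  (last char: 't')
  sorted[10] = ntPAX$disappointme  (last char: 'e')
  sorted[11] = ntmentPAX$disappoi  (last char: 'i')
  sorted[12] = ointmentPAX$disapp  (last char: 'p')
  sorted[13] = pointmentPAX$disap  (last char: 'p')
  sorted[14] = ppointmentPAX$disa  (last char: 'a')
  sorted[15] = sappointmentPAX$di  (last char: 'i')
  sorted[16] = tPAX$disappointmen  (last char: 'n')
  sorted[17] = tmentPAX$disappoin  (last char: 'n')
Last column: XPtAs$modteippainn
Original string S is at sorted index 5

Answer: XPtAs$modteippainn
5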